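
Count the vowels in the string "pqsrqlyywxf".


Input string: 'pqsrqlyywxf'
Operation: count vowels (a, e, i, o, u)
Scan: s[0]='p', s[1]='q', s[2]='s', s[3]='r', s[4]='q', s[5]='l', s[6]='y', s[7]='y', s[8]='w', s[9]='x', s[10]='f'
Vowels found: 0
Result: 0


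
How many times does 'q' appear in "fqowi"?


Input string: 'fqowi'
Target character: 'q'
Scan each position: s[1]='q'
Matches found at indices: 1
Total: 1


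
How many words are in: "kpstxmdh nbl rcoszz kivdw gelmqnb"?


Input string: 'kpstxmdh nbl rcoszz kivdw gelmqnb'
Operation: split by spaces
Words found: 'kpstxmdh', 'nbl', 'rcoszz', 'kivdw', 'gelmqnb'
Word count: 5


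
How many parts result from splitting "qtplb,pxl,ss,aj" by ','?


Input string: 'qtplb,pxl,ss,aj'
Delimiter: ','
Split result: 'qtplb', 'pxl', 'ss', 'aj'
Number of parts: 4


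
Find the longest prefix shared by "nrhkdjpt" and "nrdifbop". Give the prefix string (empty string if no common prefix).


String 1: 'nrhkdjpt'
String 2: 'nrdifbop'
Compare position by position:
pos 0: 'n' vs 'n' match
pos 1: 'r' vs 'r' match
pos 2: 'h' vs 'd' differ -> stop
Longest common prefix: "nr" (length 2)


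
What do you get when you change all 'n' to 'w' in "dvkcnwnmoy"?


Input string: 'dvkcnwnmoy'
Operation: replace 'n' with 'w'
Positions of 'n': 4, 6
After replacement: dvkcwwwmoy


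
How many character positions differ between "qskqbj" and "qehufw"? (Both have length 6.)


String 1: 'qskqbj'
String 2: 'qehufw'
Compare each position: pos 0: 'q'=='q', pos 1: 's'!='e', pos 2: 'k'!='h', pos 3: 'q'!='u', pos 4: 'b'!='f', pos 5: 'j'!='w'
Differing positions: 5
Hamming distance: 5


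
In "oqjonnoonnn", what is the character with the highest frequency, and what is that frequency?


Input: 'oqjonnoonnn'
Operation: tally each character
Counts: 'j':1, 'n':5, 'o':4, 'q':1
Maximum: 'n' appears 5 times


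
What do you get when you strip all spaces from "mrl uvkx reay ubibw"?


Input string: 'mrl uvkx reay ubibw'
Operation: remove all spaces
Words: 'mrl', 'uvkx', 'reay', 'ubibw'
Join without spaces: mrluvkxreayubibw


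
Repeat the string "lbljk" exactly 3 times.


Input string: 'lbljk'
Operation: repeat 3 times
Concatenation: 'lbljk' + 'lbljk' + 'lbljk'
Result: lbljklbljklbljk


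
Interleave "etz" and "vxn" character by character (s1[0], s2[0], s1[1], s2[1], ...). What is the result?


String 1: 'etz'
String 2: 'vxn'
Operation: alternate characters
Pairs: 'e'+'v', 't'+'x', 'z'+'n'
Result: evtxzn


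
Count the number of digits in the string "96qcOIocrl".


Input string: '96qcOIocrl'
Operation: count digit characters (0-9)
Scan: '9'(digit), '6'(digit), 'q', 'c', 'O', 'I', 'o', 'c', 'r', 'l'
Digits found: 2
Result: 2


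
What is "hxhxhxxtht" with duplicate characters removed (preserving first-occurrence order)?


Input: 'hxhxhxxtht'
Operation: keep first occurrence of each character
Scan: s[0]='h' new -> keep; s[1]='x' new -> keep; s[2]='h' seen -> skip; s[3]='x' seen -> skip; s[4]='h' seen -> skip; s[5]='x' seen -> skip; s[6]='x' seen -> skip; s[7]='t' new -> keep; s[8]='h' seen -> skip; s[9]='t' seen -> skip
Result: hxt


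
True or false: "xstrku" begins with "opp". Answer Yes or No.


Input string: 'xstrku'
Prefix to check: 'opp'
First 3 characters of input: 'xst'
Match: False
Result: No


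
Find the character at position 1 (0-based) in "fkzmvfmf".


Input string: 'fkzmvfmf'
Operation: get character at index 1
Index mapping: s[0]='f', s[1]='k'
Result: 'k'


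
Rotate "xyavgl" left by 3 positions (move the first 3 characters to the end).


Input: 'xyavgl', shift = 3
Operation: split at index 3 and swap parts
Front part s[0:3] = 'xya'
Back part s[3:] = 'vgl'
Rotated = back + front = 'vgl' + 'xya'
Result: vglxya


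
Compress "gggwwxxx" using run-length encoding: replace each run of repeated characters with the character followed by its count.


Input: 'gggwwxxx'
Operation: identify consecutive runs
Runs: 'ggg' -> g3, 'ww' -> w2, 'xxx' -> x3
Encoded: g3w2x3


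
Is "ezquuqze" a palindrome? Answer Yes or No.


Input string: 'ezquuqze'
Reversed: 'ezquuqze'
Compare pairs: s[0]='e' vs s[7]='e' (match), s[1]='z' vs s[6]='z' (match), s[2]='q' vs s[5]='q' (match), s[3]='u' vs s[4]='u' (match)
Palindrome: Yes


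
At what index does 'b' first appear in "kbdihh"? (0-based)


Input string: 'kbdihh'
Target: 'b'
Scanning left to right: s[0]='k', s[1]='b'
First match at index: 1


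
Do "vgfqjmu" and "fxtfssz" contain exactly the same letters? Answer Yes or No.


String 1: 'vgfqjmu' -> sorted: 'fgjmquv'
String 2: 'fxtfssz' -> sorted: 'ffsstxz'
Compare sorted forms: 'fgjmquv' != 'ffsstxz'
Anagram: No


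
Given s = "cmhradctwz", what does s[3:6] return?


Input string: 'cmhradctwz'
Operation: slice [3:6]
Extract characters: s[3]='r', s[4]='a', s[5]='d'
Result: rad


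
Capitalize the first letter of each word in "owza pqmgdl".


Input string: 'owza pqmgdl'
Operation: capitalize first letter of each word
Word transformations: 'owza'->'Owza', 'pqmgdl'->'Pqmgdl'
Result: Owza Pqmgdl


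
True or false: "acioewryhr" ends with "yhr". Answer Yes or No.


Input string: 'acioewryhr'
Suffix to check: 'yhr'
Last 3 characters of input: 'yhr'
Match: True
Result: Yes


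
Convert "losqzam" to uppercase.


Input string: 'losqzam'
Operation: convert each letter to uppercase
Mapping: 'l'->'L', 'o'->'O', 's'->'S', 'q'->'Q', 'z'->'Z', 'a'->'A', 'm'->'M'
Result: LOSQZAM


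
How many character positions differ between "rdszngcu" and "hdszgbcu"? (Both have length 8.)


String 1: 'rdszngcu'
String 2: 'hdszgbcu'
Compare each position: pos 0: 'r'!='h', pos 1: 'd'=='d', pos 2: 's'=='s', pos 3: 'z'=='z', pos 4: 'n'!='g', pos 5: 'g'!='b', pos 6: 'c'=='c', pos 7: 'u'=='u'
Differing positions: 3
Hamming distance: 3


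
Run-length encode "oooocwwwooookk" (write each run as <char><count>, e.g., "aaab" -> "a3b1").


Input: 'oooocwwwooookk'
Operation: identify consecutive runs
Runs: 'oooo' -> o4, 'c' -> c1, 'www' -> w3, 'oooo' -> o4, 'kk' -> k2
Encoded: o4c1w3o4k2


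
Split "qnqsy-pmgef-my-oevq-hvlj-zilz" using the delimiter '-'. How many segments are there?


Input string: 'qnqsy-pmgef-my-oevq-hvlj-zilz'
Delimiter: '-'
Split result: 'qnqsy', 'pmgef', 'my', 'oevq', 'hvlj', 'zilz'
Number of parts: 6


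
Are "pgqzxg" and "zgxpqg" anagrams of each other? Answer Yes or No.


String 1: 'pgqzxg' -> sorted: 'ggpqxz'
String 2: 'zgxpqg' -> sorted: 'ggpqxz'
Compare sorted forms: 'ggpqxz' == 'ggpqxz'
Anagram: Yes


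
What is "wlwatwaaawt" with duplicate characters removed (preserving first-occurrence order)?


Input: 'wlwatwaaawt'
Operation: keep first occurrence of each character
Scan: s[0]='w' new -> keep; s[1]='l' new -> keep; s[2]='w' seen -> skip; s[3]='a' new -> keep; s[4]='t' new -> keep; s[5]='w' seen -> skip; s[6]='a' seen -> skip; s[7]='a' seen -> skip; s[8]='a' seen -> skip; s[9]='w' seen -> skip; s[10]='t' seen -> skip
Result: wlat


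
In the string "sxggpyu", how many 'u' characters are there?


Input string: 'sxggpyu'
Target character: 'u'
Scan each position: s[6]='u'
Matches found at indices: 6
Total: 1


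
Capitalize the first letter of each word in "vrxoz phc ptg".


Input string: 'vrxoz phc ptg'
Operation: capitalize first letter of each word
Word transformations: 'vrxoz'->'Vrxoz', 'phc'->'Phc', 'ptg'->'Ptg'
Result: Vrxoz Phc Ptg


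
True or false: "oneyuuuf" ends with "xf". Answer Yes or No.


Input string: 'oneyuuuf'
Suffix to check: 'xf'
Last 2 characters of input: 'uf'
Match: False
Result: No


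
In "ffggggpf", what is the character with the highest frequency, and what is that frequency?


Input: 'ffggggpf'
Operation: tally each character
Counts: 'f':3, 'g':4, 'p':1
Maximum: 'g' appears 4 times


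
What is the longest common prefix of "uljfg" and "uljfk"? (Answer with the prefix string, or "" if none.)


String 1: 'uljfg'
String 2: 'uljfk'
Compare position by position:
pos 0: 'u' vs 'u' match
pos 1: 'l' vs 'l' match
pos 2: 'j' vs 'j' match
pos 3: 'f' vs 'f' match
pos 4: 'g' vs 'k' differ -> stop
Longest common prefix: "uljf" (length 4)


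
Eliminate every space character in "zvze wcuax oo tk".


Input string: 'zvze wcuax oo tk'
Operation: remove all spaces
Words: 'zvze', 'wcuax', 'oo', 'tk'
Join without spaces: zvzewcuaxootk


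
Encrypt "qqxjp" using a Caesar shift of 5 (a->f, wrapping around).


Input: 'qqxjp', shift = 5
Operation: for each letter, (position + 5) mod 26
Mapping: 'q'(16+5=21)->'v', 'q'(16+5=21)->'v', 'x'(23+5=28, 28 mod 26=2)->'c', 'j'(9+5=14)->'o', 'p'(15+5=20)->'u'
Result: vvcou


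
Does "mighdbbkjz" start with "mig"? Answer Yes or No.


Input string: 'mighdbbkjz'
Prefix to check: 'mig'
First 3 characters of input: 'mig'
Match: True
Result: Yes


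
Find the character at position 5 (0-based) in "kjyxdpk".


Input string: 'kjyxdpk'
Operation: get character at index 5
Index mapping: s[0]='k', s[1]='j', s[2]='y', s[3]='x', s[4]='d', s[5]='p'
Result: 'p'


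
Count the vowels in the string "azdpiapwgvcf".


Input string: 'azdpiapwgvcf'
Operation: count vowels (a, e, i, o, u)
Scan: s[0]='a' (vowel), s[1]='z', s[2]='d', s[3]='p', s[4]='i' (vowel), s[5]='a' (vowel), s[6]='p', s[7]='w', s[8]='g', s[9]='v', s[10]='c', s[11]='f'
Vowels found: 3
Result: 3


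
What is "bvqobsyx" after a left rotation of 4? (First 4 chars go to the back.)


Input: 'bvqobsyx', shift = 4
Operation: split at index 4 and swap parts
Front part s[0:4] = 'bvqo'
Back part s[4:] = 'bsyx'
Rotated = back + front = 'bsyx' + 'bvqo'
Result: bsyxbvqo


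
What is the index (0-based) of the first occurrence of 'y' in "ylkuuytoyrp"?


Input string: 'ylkuuytoyrp'
Target: 'y'
Scanning left to right: s[0]='y'
First match at index: 0


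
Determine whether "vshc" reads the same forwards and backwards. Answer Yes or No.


Input string: 'vshc'
Reversed: 'chsv'
Compare pairs: s[0]='v' vs s[3]='c' (mismatch), s[1]='s' vs s[2]='h' (mismatch)
Palindrome: No


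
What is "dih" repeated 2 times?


Input string: 'dih'
Operation: repeat 2 times
Concatenation: 'dih' + 'dih'
Result: dihdih


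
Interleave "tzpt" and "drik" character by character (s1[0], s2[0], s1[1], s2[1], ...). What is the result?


String 1: 'tzpt'
String 2: 'drik'
Operation: alternate characters
Pairs: 't'+'d', 'z'+'r', 'p'+'i', 't'+'k'
Result: tdzrpitk


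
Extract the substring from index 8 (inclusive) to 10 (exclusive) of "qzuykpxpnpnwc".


Input string: 'qzuykpxpnpnwc'
Operation: slice [8:10]
Extract characters: s[8]='n', s[9]='p'
Result: np


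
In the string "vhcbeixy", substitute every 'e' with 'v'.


Input string: 'vhcbeixy'
Operation: replace 'e' with 'v'
Positions of 'e': 4
After replacement: vhcbvixy


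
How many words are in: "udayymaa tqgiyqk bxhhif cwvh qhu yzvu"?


Input string: 'udayymaa tqgiyqk bxhhif cwvh qhu yzvu'
Operation: split by spaces
Words found: 'udayymaa', 'tqgiyqk', 'bxhhif', 'cwvh', 'qhu', 'yzvu'
Word count: 6


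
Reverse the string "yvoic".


Input string: 'yvoic'
Operation: reverse character order
Original order: 'y' -> 'v' -> 'o' -> 'i' -> 'c'
Reversed order: 'c' -> 'i' -> 'o' -> 'v' -> 'y'
Result: ciovy


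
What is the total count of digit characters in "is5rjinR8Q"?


Input string: 'is5rjinR8Q'
Operation: count digit characters (0-9)
Scan: 'i', 's', '5'(digit), 'r', 'j', 'i', 'n', 'R', '8'(digit), 'Q'
Digits found: 2
Result: 2


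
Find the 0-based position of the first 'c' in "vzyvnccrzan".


Input string: 'vzyvnccrzan'
Target: 'c'
Scanning left to right: s[0]='v', s[1]='z', s[2]='y', s[3]='v', s[4]='n', s[5]='c'
First match at index: 5


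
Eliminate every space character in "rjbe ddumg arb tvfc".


Input string: 'rjbe ddumg arb tvfc'
Operation: remove all spaces
Words: 'rjbe', 'ddumg', 'arb', 'tvfc'
Join without spaces: rjbeddumgarbtvfc


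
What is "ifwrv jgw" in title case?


Input string: 'ifwrv jgw'
Operation: capitalize first letter of each word
Word transformations: 'ifwrv'->'Ifwrv', 'jgw'->'Jgw'
Result: Ifwrv Jgw


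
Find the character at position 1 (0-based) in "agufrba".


Input string: 'agufrba'
Operation: get character at index 1
Index mapping: s[0]='a', s[1]='g'
Result: 'g'


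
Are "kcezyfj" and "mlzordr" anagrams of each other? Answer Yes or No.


String 1: 'kcezyfj' -> sorted: 'cefjkyz'
String 2: 'mlzordr' -> sorted: 'dlmorrz'
Compare sorted forms: 'cefjkyz' != 'dlmorrz'
Anagram: No


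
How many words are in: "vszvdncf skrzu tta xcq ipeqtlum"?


Input string: 'vszvdncf skrzu tta xcq ipeqtlum'
Operation: split by spaces
Words found: 'vszvdncf', 'skrzu', 'tta', 'xcq', 'ipeqtlum'
Word count: 5


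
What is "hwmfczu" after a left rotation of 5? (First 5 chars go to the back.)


Input: 'hwmfczu', shift = 5
Operation: split at index 5 and swap parts
Front part s[0:5] = 'hwmfc'
Back part s[5:] = 'zu'
Rotated = back + front = 'zu' + 'hwmfc'
Result: zuhwmfc


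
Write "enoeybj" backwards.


Input string: 'enoeybj'
Operation: reverse character order
Original order: 'e' -> 'n' -> 'o' -> 'e' -> 'y' -> 'b' -> 'j'
Reversed order: 'j' -> 'b' -> 'y' -> 'e' -> 'o' -> 'n' -> 'e'
Result: jbyeone


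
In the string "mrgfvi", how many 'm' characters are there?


Input string: 'mrgfvi'
Target character: 'm'
Scan each position: s[0]='m'
Matches found at indices: 0
Total: 1


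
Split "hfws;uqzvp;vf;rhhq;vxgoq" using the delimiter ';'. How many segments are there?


Input string: 'hfws;uqzvp;vf;rhhq;vxgoq'
Delimiter: ';'
Split result: 'hfws', 'uqzvp', 'vf', 'rhhq', 'vxgoq'
Number of parts: 5


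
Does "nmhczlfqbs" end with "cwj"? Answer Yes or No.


Input string: 'nmhczlfqbs'
Suffix to check: 'cwj'
Last 3 characters of input: 'qbs'
Match: False
Result: No


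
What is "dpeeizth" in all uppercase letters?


Input string: 'dpeeizth'
Operation: convert each letter to uppercase
Mapping: 'd'->'D', 'p'->'P', 'e'->'E', 'e'->'E', 'i'->'I', 'z'->'Z', 't'->'T', 'h'->'H'
Result: DPEEIZTH


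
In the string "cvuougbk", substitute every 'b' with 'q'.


Input string: 'cvuougbk'
Operation: replace 'b' with 'q'
Positions of 'b': 6
After replacement: cvuougqk


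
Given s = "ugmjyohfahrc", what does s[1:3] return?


Input string: 'ugmjyohfahrc'
Operation: slice [1:3]
Extract characters: s[1]='g', s[2]='m'
Result: gm


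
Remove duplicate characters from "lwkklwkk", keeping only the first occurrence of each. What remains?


Input: 'lwkklwkk'
Operation: keep first occurrence of each character
Scan: s[0]='l' new -> keep; s[1]='w' new -> keep; s[2]='k' new -> keep; s[3]='k' seen -> skip; s[4]='l' seen -> skip; s[5]='w' seen -> skip; s[6]='k' seen -> skip; s[7]='k' seen -> skip
Result: lwk


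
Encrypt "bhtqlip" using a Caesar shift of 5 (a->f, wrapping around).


Input: 'bhtqlip', shift = 5
Operation: for each letter, (position + 5) mod 26
Mapping: 'b'(1+5=6)->'g', 'h'(7+5=12)->'m', 't'(19+5=24)->'y', 'q'(16+5=21)->'v', 'l'(11+5=16)->'q', 'i'(8+5=13)->'n', 'p'(15+5=20)->'u'
Result: gmyvqnu


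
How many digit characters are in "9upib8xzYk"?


Input string: '9upib8xzYk'
Operation: count digit characters (0-9)
Scan: '9'(digit), 'u', 'p', 'i', 'b', '8'(digit), 'x', 'z', 'Y', 'k'
Digits found: 2
Result: 2


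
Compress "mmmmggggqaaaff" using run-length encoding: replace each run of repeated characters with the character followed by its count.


Input: 'mmmmggggqaaaff'
Operation: identify consecutive runs
Runs: 'mmmm' -> m4, 'gggg' -> g4, 'q' -> q1, 'aaa' -> a3, 'ff' -> f2
Encoded: m4g4q1a3f2


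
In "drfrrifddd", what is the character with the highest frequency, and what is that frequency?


Input: 'drfrrifddd'
Operation: tally each character
Counts: 'd':4, 'f':2, 'i':1, 'r':3
Maximum: 'd' appears 4 times


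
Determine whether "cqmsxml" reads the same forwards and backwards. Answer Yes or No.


Input string: 'cqmsxml'
Reversed: 'lmxsmqc'
Compare pairs: s[0]='c' vs s[6]='l' (mismatch), s[1]='q' vs s[5]='m' (mismatch), s[2]='m' vs s[4]='x' (mismatch)
Palindrome: No


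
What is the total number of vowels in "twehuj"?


Input string: 'twehuj'
Operation: count vowels (a, e, i, o, u)
Scan: s[0]='t', s[1]='w', s[2]='e' (vowel), s[3]='h', s[4]='u' (vowel), s[5]='j'
Vowels found: 2
Result: 2


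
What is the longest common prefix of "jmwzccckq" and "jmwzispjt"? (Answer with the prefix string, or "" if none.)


String 1: 'jmwzccckq'
String 2: 'jmwzispjt'
Compare position by position:
pos 0: 'j' vs 'j' match
pos 1: 'm' vs 'm' match
pos 2: 'w' vs 'w' match
pos 3: 'z' vs 'z' match
pos 4: 'c' vs 'i' differ -> stop
Longest common prefix: "jmwz" (length 4)


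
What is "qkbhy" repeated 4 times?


Input string: 'qkbhy'
Operation: repeat 4 times
Concatenation: 'qkbhy' + 'qkbhy' + 'qkbhy' + 'qkbhy'
Result: qkbhyqkbhyqkbhyqkbhy


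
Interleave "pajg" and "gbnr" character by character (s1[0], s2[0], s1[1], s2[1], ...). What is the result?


String 1: 'pajg'
String 2: 'gbnr'
Operation: alternate characters
Pairs: 'p'+'g', 'a'+'b', 'j'+'n', 'g'+'r'
Result: pgabjngr


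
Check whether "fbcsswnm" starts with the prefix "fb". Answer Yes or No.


Input string: 'fbcsswnm'
Prefix to check: 'fb'
First 2 characters of input: 'fb'
Match: True
Result: Yes


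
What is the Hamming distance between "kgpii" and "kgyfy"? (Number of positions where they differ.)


String 1: 'kgpii'
String 2: 'kgyfy'
Compare each position: pos 0: 'k'=='k', pos 1: 'g'=='g', pos 2: 'p'!='y', pos 3: 'i'!='f', pos 4: 'i'!='y'
Differing positions: 3
Hamming distance: 3


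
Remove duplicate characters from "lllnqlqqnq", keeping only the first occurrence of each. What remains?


Input: 'lllnqlqqnq'
Operation: keep first occurrence of each character
Scan: s[0]='l' new -> keep; s[1]='l' seen -> skip; s[2]='l' seen -> skip; s[3]='n' new -> keep; s[4]='q' new -> keep; s[5]='l' seen -> skip; s[6]='q' seen -> skip; s[7]='q' seen -> skip; s[8]='n' seen -> skip; s[9]='q' seen -> skip
Result: lnq


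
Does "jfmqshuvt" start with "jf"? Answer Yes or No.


Input string: 'jfmqshuvt'
Prefix to check: 'jf'
First 2 characters of input: 'jf'
Match: True
Result: Yes


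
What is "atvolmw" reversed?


Input string: 'atvolmw'
Operation: reverse character order
Original order: 'a' -> 't' -> 'v' -> 'o' -> 'l' -> 'm' -> 'w'
Reversed order: 'w' -> 'm' -> 'l' -> 'o' -> 'v' -> 't' -> 'a'
Result: wmlovta


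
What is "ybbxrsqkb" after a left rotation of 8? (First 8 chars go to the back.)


Input: 'ybbxrsqkb', shift = 8
Operation: split at index 8 and swap parts
Front part s[0:8] = 'ybbxrsqk'
Back part s[8:] = 'b'
Rotated = back + front = 'b' + 'ybbxrsqk'
Result: bybbxrsqk


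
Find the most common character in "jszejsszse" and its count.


Input: 'jszejsszse'
Operation: tally each character
Counts: 'e':2, 'j':2, 's':4, 'z':2
Maximum: 's' appears 4 times


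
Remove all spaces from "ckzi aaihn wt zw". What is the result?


Input string: 'ckzi aaihn wt zw'
Operation: remove all spaces
Words: 'ckzi', 'aaihn', 'wt', 'zw'
Join without spaces: ckziaaihnwtzw


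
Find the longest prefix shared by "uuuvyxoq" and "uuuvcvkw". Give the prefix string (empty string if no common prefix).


String 1: 'uuuvyxoq'
String 2: 'uuuvcvkw'
Compare position by position:
pos 0: 'u' vs 'u' match
pos 1: 'u' vs 'u' match
pos 2: 'u' vs 'u' match
pos 3: 'v' vs 'v' match
pos 4: 'y' vs 'c' differ -> stop
Longest common prefix: "uuuv" (length 4)


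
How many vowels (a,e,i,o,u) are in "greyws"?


Input string: 'greyws'
Operation: count vowels (a, e, i, o, u)
Scan: s[0]='g', s[1]='r', s[2]='e' (vowel), s[3]='y', s[4]='w', s[5]='s'
Vowels found: 1
Result: 1


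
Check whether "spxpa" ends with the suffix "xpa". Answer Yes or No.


Input string: 'spxpa'
Suffix to check: 'xpa'
Last 3 characters of input: 'xpa'
Match: True
Result: Yes


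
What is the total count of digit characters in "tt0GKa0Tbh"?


Input string: 'tt0GKa0Tbh'
Operation: count digit characters (0-9)
Scan: 't', 't', '0'(digit), 'G', 'K', 'a', '0'(digit), 'T', 'b', 'h'
Digits found: 2
Result: 2


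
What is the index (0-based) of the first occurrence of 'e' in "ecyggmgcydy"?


Input string: 'ecyggmgcydy'
Target: 'e'
Scanning left to right: s[0]='e'
First match at index: 0


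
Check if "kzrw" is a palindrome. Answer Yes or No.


Input string: 'kzrw'
Reversed: 'wrzk'
Compare pairs: s[0]='k' vs s[3]='w' (mismatch), s[1]='z' vs s[2]='r' (mismatch)
Palindrome: No


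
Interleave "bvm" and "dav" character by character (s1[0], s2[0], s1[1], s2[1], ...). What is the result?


String 1: 'bvm'
String 2: 'dav'
Operation: alternate characters
Pairs: 'b'+'d', 'v'+'a', 'm'+'v'
Result: bdvamv


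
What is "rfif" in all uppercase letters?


Input string: 'rfif'
Operation: convert each letter to uppercase
Mapping: 'r'->'R', 'f'->'F', 'i'->'I', 'f'->'F'
Result: RFIF


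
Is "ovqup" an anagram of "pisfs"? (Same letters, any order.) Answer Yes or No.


String 1: 'pisfs' -> sorted: 'fipss'
String 2: 'ovqup' -> sorted: 'opquv'
Compare sorted forms: 'fipss' != 'opquv'
Anagram: No


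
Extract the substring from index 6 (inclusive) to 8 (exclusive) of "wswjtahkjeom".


Input string: 'wswjtahkjeom'
Operation: slice [6:8]
Extract characters: s[6]='h', s[7]='k'
Result: hk


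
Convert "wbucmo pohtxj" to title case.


Input string: 'wbucmo pohtxj'
Operation: capitalize first letter of each word
Word transformations: 'wbucmo'->'Wbucmo', 'pohtxj'->'Pohtxj'
Result: Wbucmo Pohtxj


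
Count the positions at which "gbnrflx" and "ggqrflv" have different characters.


String 1: 'gbnrflx'
String 2: 'ggqrflv'
Compare each position: pos 0: 'g'=='g', pos 1: 'b'!='g', pos 2: 'n'!='q', pos 3: 'r'=='r', pos 4: 'f'=='f', pos 5: 'l'=='l', pos 6: 'x'!='v'
Differing positions: 3
Hamming distance: 3


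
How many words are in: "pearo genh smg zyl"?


Input string: 'pearo genh smg zyl'
Operation: split by spaces
Words found: 'pearo', 'genh', 'smg', 'zyl'
Word count: 4


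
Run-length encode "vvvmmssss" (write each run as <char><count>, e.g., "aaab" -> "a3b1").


Input: 'vvvmmssss'
Operation: identify consecutive runs
Runs: 'vvv' -> v3, 'mm' -> m2, 'ssss' -> s4
Encoded: v3m2s4


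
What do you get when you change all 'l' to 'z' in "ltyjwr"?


Input string: 'ltyjwr'
Operation: replace 'l' with 'z'
Positions of 'l': 0
After replacement: ztyjwr


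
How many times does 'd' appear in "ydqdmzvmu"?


Input string: 'ydqdmzvmu'
Target character: 'd'
Scan each position: s[1]='d', s[3]='d'
Matches found at indices: 1, 3
Total: 2


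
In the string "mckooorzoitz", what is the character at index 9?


Input string: 'mckooorzoitz'
Operation: get character at index 9
Index mapping: s[0]='m', s[1]='c', s[2]='k', s[3]='o', s[4]='o', s[5]='o', s[6]='r', s[7]='z', s[8]='o', s[9]='i'
Result: 'i'


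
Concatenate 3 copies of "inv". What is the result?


Input string: 'inv'
Operation: repeat 3 times
Concatenation: 'inv' + 'inv' + 'inv'
Result: invinvinv


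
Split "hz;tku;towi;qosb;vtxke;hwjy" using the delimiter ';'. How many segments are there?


Input string: 'hz;tku;towi;qosb;vtxke;hwjy'
Delimiter: ';'
Split result: 'hz', 'tku', 'towi', 'qosb', 'vtxke', 'hwjy'
Number of parts: 6


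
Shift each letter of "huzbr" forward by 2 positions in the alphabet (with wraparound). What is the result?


Input: 'huzbr', shift = 2
Operation: for each letter, (position + 2) mod 26
Mapping: 'h'(7+2=9)->'j', 'u'(20+2=22)->'w', 'z'(25+2=27, 27 mod 26=1)->'b', 'b'(1+2=3)->'d', 'r'(17+2=19)->'t'
Result: jwbdt


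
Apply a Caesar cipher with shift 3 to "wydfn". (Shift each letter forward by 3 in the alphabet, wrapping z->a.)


Input: 'wydfn', shift = 3
Operation: for each letter, (position + 3) mod 26
Mapping: 'w'(22+3=25)->'z', 'y'(24+3=27, 27 mod 26=1)->'b', 'd'(3+3=6)->'g', 'f'(5+3=8)->'i', 'n'(13+3=16)->'q'
Result: zbgiq


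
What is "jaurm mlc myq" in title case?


Input string: 'jaurm mlc myq'
Operation: capitalize first letter of each word
Word transformations: 'jaurm'->'Jaurm', 'mlc'->'Mlc', 'myq'->'Myq'
Result: Jaurm Mlc Myq


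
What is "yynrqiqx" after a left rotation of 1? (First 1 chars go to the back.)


Input: 'yynrqiqx', shift = 1
Operation: split at index 1 and swap parts
Front part s[0:1] = 'y'
Back part s[1:] = 'ynrqiqx'
Rotated = back + front = 'ynrqiqx' + 'y'
Result: ynrqiqxy


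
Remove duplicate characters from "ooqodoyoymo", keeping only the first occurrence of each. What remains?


Input: 'ooqodoyoymo'
Operation: keep first occurrence of each character
Scan: s[0]='o' new -> keep; s[1]='o' seen -> skip; s[2]='q' new -> keep; s[3]='o' seen -> skip; s[4]='d' new -> keep; s[5]='o' seen -> skip; s[6]='y' new -> keep; s[7]='o' seen -> skip; s[8]='y' seen -> skip; s[9]='m' new -> keep; s[10]='o' seen -> skip
Result: oqdym


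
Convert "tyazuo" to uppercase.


Input string: 'tyazuo'
Operation: convert each letter to uppercase
Mapping: 't'->'T', 'y'->'Y', 'a'->'A', 'z'->'Z', 'u'->'U', 'o'->'O'
Result: TYAZUO


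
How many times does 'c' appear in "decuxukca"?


Input string: 'decuxukca'
Target character: 'c'
Scan each position: s[2]='c', s[7]='c'
Matches found at indices: 2, 7
Total: 2


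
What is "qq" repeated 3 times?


Input string: 'qq'
Operation: repeat 3 times
Concatenation: 'qq' + 'qq' + 'qq'
Result: qqqqqq


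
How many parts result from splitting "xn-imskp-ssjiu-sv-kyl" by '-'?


Input string: 'xn-imskp-ssjiu-sv-kyl'
Delimiter: '-'
Split result: 'xn', 'imskp', 'ssjiu', 'sv', 'kyl'
Number of parts: 5


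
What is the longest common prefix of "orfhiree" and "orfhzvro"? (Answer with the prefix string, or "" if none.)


String 1: 'orfhiree'
String 2: 'orfhzvro'
Compare position by position:
pos 0: 'o' vs 'o' match
pos 1: 'r' vs 'r' match
pos 2: 'f' vs 'f' match
pos 3: 'h' vs 'h' match
pos 4: 'i' vs 'z' differ -> stop
Longest common prefix: "orfh" (length 4)


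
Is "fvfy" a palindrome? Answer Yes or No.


Input string: 'fvfy'
Reversed: 'yfvf'
Compare pairs: s[0]='f' vs s[3]='y' (mismatch), s[1]='v' vs s[2]='f' (mismatch)
Palindrome: No


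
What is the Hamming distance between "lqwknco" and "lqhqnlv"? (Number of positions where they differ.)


String 1: 'lqwknco'
String 2: 'lqhqnlv'
Compare each position: pos 0: 'l'=='l', pos 1: 'q'=='q', pos 2: 'w'!='h', pos 3: 'k'!='q', pos 4: 'n'=='n', pos 5: 'c'!='l', pos 6: 'o'!='v'
Differing positions: 4
Hamming distance: 4


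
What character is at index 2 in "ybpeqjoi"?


Input string: 'ybpeqjoi'
Operation: get character at index 2
Index mapping: s[0]='y', s[1]='b', s[2]='p'
Result: 'p'


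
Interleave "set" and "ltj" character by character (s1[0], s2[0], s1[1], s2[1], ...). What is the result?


String 1: 'set'
String 2: 'ltj'
Operation: alternate characters
Pairs: 's'+'l', 'e'+'t', 't'+'j'
Result: slettj


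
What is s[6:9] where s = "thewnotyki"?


Input string: 'thewnotyki'
Operation: slice [6:9]
Extract characters: s[6]='t', s[7]='y', s[8]='k'
Result: tyk


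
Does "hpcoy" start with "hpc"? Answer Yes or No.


Input string: 'hpcoy'
Prefix to check: 'hpc'
First 3 characters of input: 'hpc'
Match: True
Result: Yes


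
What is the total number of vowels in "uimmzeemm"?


Input string: 'uimmzeemm'
Operation: count vowels (a, e, i, o, u)
Scan: s[0]='u' (vowel), s[1]='i' (vowel), s[2]='m', s[3]='m', s[4]='z', s[5]='e' (vowel), s[6]='e' (vowel), s[7]='m', s[8]='m'
Vowels found: 4
Result: 4


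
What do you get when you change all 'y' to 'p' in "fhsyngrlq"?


Input string: 'fhsyngrlq'
Operation: replace 'y' with 'p'
Positions of 'y': 3
After replacement: fhspngrlq


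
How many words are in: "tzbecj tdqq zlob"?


Input string: 'tzbecj tdqq zlob'
Operation: split by spaces
Words found: 'tzbecj', 'tdqq', 'zlob'
Word count: 3


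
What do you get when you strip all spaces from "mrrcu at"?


Input string: 'mrrcu at'
Operation: remove all spaces
Words: 'mrrcu', 'at'
Join without spaces: mrrcuat


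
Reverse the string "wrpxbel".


Input string: 'wrpxbel'
Operation: reverse character order
Original order: 'w' -> 'r' -> 'p' -> 'x' -> 'b' -> 'e' -> 'l'
Reversed order: 'l' -> 'e' -> 'b' -> 'x' -> 'p' -> 'r' -> 'w'
Result: lebxprw


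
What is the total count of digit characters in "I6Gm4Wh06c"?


Input string: 'I6Gm4Wh06c'
Operation: count digit characters (0-9)
Scan: 'I', '6'(digit), 'G', 'm', '4'(digit), 'W', 'h', '0'(digit), '6'(digit), 'c'
Digits found: 4
Result: 4


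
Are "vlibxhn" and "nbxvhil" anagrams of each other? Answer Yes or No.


String 1: 'vlibxhn' -> sorted: 'bhilnvx'
String 2: 'nbxvhil' -> sorted: 'bhilnvx'
Compare sorted forms: 'bhilnvx' == 'bhilnvx'
Anagram: Yes


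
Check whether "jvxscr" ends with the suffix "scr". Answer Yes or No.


Input string: 'jvxscr'
Suffix to check: 'scr'
Last 3 characters of input: 'scr'
Match: True
Result: Yes


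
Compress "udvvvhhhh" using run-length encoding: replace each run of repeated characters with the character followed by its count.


Input: 'udvvvhhhh'
Operation: identify consecutive runs
Runs: 'u' -> u1, 'd' -> d1, 'vvv' -> v3, 'hhhh' -> h4
Encoded: u1d1v3h4


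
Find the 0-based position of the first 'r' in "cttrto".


Input string: 'cttrto'
Target: 'r'
Scanning left to right: s[0]='c', s[1]='t', s[2]='t', s[3]='r'
First match at index: 3


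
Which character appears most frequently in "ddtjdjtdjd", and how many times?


Input: 'ddtjdjtdjd'
Operation: tally each character
Counts: 'd':5, 'j':3, 't':2
Maximum: 'd' appears 5 times


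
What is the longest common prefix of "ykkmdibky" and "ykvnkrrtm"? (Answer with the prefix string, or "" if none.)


String 1: 'ykkmdibky'
String 2: 'ykvnkrrtm'
Compare position by position:
pos 0: 'y' vs 'y' match
pos 1: 'k' vs 'k' match
pos 2: 'k' vs 'v' differ -> stop
Longest common prefix: "yk" (length 2)


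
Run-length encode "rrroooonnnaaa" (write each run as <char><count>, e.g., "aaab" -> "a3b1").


Input: 'rrroooonnnaaa'
Operation: identify consecutive runs
Runs: 'rrr' -> r3, 'oooo' -> o4, 'nnn' -> n3, 'aaa' -> a3
Encoded: r3o4n3a3


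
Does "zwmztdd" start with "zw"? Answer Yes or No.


Input string: 'zwmztdd'
Prefix to check: 'zw'
First 2 characters of input: 'zw'
Match: True
Result: Yes


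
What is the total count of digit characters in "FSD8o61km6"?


Input string: 'FSD8o61km6'
Operation: count digit characters (0-9)
Scan: 'F', 'S', 'D', '8'(digit), 'o', '6'(digit), '1'(digit), 'k', 'm', '6'(digit)
Digits found: 4
Result: 4


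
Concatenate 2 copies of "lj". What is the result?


Input string: 'lj'
Operation: repeat 2 times
Concatenation: 'lj' + 'lj'
Result: ljlj


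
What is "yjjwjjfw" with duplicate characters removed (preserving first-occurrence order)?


Input: 'yjjwjjfw'
Operation: keep first occurrence of each character
Scan: s[0]='y' new -> keep; s[1]='j' new -> keep; s[2]='j' seen -> skip; s[3]='w' new -> keep; s[4]='j' seen -> skip; s[5]='j' seen -> skip; s[6]='f' new -> keep; s[7]='w' seen -> skip
Result: yjwf


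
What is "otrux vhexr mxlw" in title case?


Input string: 'otrux vhexr mxlw'
Operation: capitalize first letter of each word
Word transformations: 'otrux'->'Otrux', 'vhexr'->'Vhexr', 'mxlw'->'Mxlw'
Result: Otrux Vhexr Mxlw


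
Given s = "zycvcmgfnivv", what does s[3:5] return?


Input string: 'zycvcmgfnivv'
Operation: slice [3:5]
Extract characters: s[3]='v', s[4]='c'
Result: vc


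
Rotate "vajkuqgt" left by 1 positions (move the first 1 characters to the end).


Input: 'vajkuqgt', shift = 1
Operation: split at index 1 and swap parts
Front part s[0:1] = 'v'
Back part s[1:] = 'ajkuqgt'
Rotated = back + front = 'ajkuqgt' + 'v'
Result: ajkuqgtv


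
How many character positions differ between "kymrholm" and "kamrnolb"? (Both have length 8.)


String 1: 'kymrholm'
String 2: 'kamrnolb'
Compare each position: pos 0: 'k'=='k', pos 1: 'y'!='a', pos 2: 'm'=='m', pos 3: 'r'=='r', pos 4: 'h'!='n', pos 5: 'o'=='o', pos 6: 'l'=='l', pos 7: 'm'!='b'
Differing positions: 3
Hamming distance: 3


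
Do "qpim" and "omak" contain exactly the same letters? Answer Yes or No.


String 1: 'qpim' -> sorted: 'impq'
String 2: 'omak' -> sorted: 'akmo'
Compare sorted forms: 'impq' != 'akmo'
Anagram: No


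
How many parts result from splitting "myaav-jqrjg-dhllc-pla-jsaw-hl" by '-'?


Input string: 'myaav-jqrjg-dhllc-pla-jsaw-hl'
Delimiter: '-'
Split result: 'myaav', 'jqrjg', 'dhllc', 'pla', 'jsaw', 'hl'
Number of parts: 6


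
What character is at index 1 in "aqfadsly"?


Input string: 'aqfadsly'
Operation: get character at index 1
Index mapping: s[0]='a', s[1]='q'
Result: 'q'


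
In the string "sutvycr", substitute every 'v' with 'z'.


Input string: 'sutvycr'
Operation: replace 'v' with 'z'
Positions of 'v': 3
After replacement: sutzycr


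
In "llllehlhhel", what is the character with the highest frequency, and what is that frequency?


Input: 'llllehlhhel'
Operation: tally each character
Counts: 'e':2, 'h':3, 'l':6
Maximum: 'l' appears 6 times


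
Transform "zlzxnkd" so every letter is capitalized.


Input string: 'zlzxnkd'
Operation: convert each letter to uppercase
Mapping: 'z'->'Z', 'l'->'L', 'z'->'Z', 'x'->'X', 'n'->'N', 'k'->'K', 'd'->'D'
Result: ZLZXNKD


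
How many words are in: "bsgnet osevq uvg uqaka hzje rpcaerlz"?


Input string: 'bsgnet osevq uvg uqaka hzje rpcaerlz'
Operation: split by spaces
Words found: 'bsgnet', 'osevq', 'uvg', 'uqaka', 'hzje', 'rpcaerlz'
Word count: 6


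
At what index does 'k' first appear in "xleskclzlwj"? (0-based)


Input string: 'xleskclzlwj'
Target: 'k'
Scanning left to right: s[0]='x', s[1]='l', s[2]='e', s[3]='s', s[4]='k'
First match at index: 4


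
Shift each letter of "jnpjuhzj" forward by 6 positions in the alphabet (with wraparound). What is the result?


Input: 'jnpjuhzj', shift = 6
Operation: for each letter, (position + 6) mod 26
Mapping: 'j'(9+6=15)->'p', 'n'(13+6=19)->'t', 'p'(15+6=21)->'v', 'j'(9+6=15)->'p', 'u'(20+6=26, 26 mod 26=0)->'a', 'h'(7+6=13)->'n', 'z'(25+6=31, 31 mod 26=5)->'f', 'j'(9+6=15)->'p'
Result: ptvpanfp


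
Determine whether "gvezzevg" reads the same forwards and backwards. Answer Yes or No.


Input string: 'gvezzevg'
Reversed: 'gvezzevg'
Compare pairs: s[0]='g' vs s[7]='g' (match), s[1]='v' vs s[6]='v' (match), s[2]='e' vs s[5]='e' (match), s[3]='z' vs s[4]='z' (match)
Palindrome: Yes


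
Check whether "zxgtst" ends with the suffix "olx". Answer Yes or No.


Input string: 'zxgtst'
Suffix to check: 'olx'
Last 3 characters of input: 'tst'
Match: False
Result: No


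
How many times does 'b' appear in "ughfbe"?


Input string: 'ughfbe'
Target character: 'b'
Scan each position: s[4]='b'
Matches found at indices: 4
Total: 1


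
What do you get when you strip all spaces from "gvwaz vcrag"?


Input string: 'gvwaz vcrag'
Operation: remove all spaces
Words: 'gvwaz', 'vcrag'
Join without spaces: gvwazvcrag


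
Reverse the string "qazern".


Input string: 'qazern'
Operation: reverse character order
Original order: 'q' -> 'a' -> 'z' -> 'e' -> 'r' -> 'n'
Reversed order: 'n' -> 'r' -> 'e' -> 'z' -> 'a' -> 'q'
Result: nrezaq


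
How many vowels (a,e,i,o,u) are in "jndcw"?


Input string: 'jndcw'
Operation: count vowels (a, e, i, o, u)
Scan: s[0]='j', s[1]='n', s[2]='d', s[3]='c', s[4]='w'
Vowels found: 0
Result: 0


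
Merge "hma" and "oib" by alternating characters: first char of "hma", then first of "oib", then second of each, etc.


String 1: 'hma'
String 2: 'oib'
Operation: alternate characters
Pairs: 'h'+'o', 'm'+'i', 'a'+'b'
Result: homiab


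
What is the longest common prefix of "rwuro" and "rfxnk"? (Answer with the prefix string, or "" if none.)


String 1: 'rwuro'
String 2: 'rfxnk'
Compare position by position:
pos 0: 'r' vs 'r' match
pos 1: 'w' vs 'f' differ -> stop
Longest common prefix: "r" (length 1)


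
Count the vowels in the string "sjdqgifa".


Input string: 'sjdqgifa'
Operation: count vowels (a, e, i, o, u)
Scan: s[0]='s', s[1]='j', s[2]='d', s[3]='q', s[4]='g', s[5]='i' (vowel), s[6]='f', s[7]='a' (vowel)
Vowels found: 2
Result: 2


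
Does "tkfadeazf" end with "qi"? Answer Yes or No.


Input string: 'tkfadeazf'
Suffix to check: 'qi'
Last 2 characters of input: 'zf'
Match: False
Result: No


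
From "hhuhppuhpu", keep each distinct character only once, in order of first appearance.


Input: 'hhuhppuhpu'
Operation: keep first occurrence of each character
Scan: s[0]='h' new -> keep; s[1]='h' seen -> skip; s[2]='u' new -> keep; s[3]='h' seen -> skip; s[4]='p' new -> keep; s[5]='p' seen -> skip; s[6]='u' seen -> skip; s[7]='h' seen -> skip; s[8]='p' seen -> skip; s[9]='u' seen -> skip
Result: hup


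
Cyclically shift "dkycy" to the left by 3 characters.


Input: 'dkycy', shift = 3
Operation: split at index 3 and swap parts
Front part s[0:3] = 'dky'
Back part s[3:] = 'cy'
Rotated = back + front = 'cy' + 'dky'
Result: cydky


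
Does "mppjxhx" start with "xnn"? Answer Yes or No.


Input string: 'mppjxhx'
Prefix to check: 'xnn'
First 3 characters of input: 'mpp'
Match: False
Result: No


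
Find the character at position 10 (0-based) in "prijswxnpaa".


Input string: 'prijswxnpaa'
Operation: get character at index 10
Index mapping: s[0]='p', s[1]='r', s[2]='i', s[3]='j', s[4]='s', s[5]='w', s[6]='x', s[7]='n', s[8]='p', s[9]='a', s[10]='a'
Result: 'a'


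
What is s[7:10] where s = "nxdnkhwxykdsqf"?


Input string: 'nxdnkhwxykdsqf'
Operation: slice [7:10]
Extract characters: s[7]='x', s[8]='y', s[9]='k'
Result: xyk


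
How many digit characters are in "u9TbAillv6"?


Input string: 'u9TbAillv6'
Operation: count digit characters (0-9)
Scan: 'u', '9'(digit), 'T', 'b', 'A', 'i', 'l', 'l', 'v', '6'(digit)
Digits found: 2
Result: 2


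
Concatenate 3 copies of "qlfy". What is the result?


Input string: 'qlfy'
Operation: repeat 3 times
Concatenation: 'qlfy' + 'qlfy' + 'qlfy'
Result: qlfyqlfyqlfy


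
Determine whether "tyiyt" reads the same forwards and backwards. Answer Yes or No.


Input string: 'tyiyt'
Reversed: 'tyiyt'
Compare pairs: s[0]='t' vs s[4]='t' (match), s[1]='y' vs s[3]='y' (match)
Palindrome: Yes


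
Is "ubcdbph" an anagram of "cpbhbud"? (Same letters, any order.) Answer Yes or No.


String 1: 'cpbhbud' -> sorted: 'bbcdhpu'
String 2: 'ubcdbph' -> sorted: 'bbcdhpu'
Compare sorted forms: 'bbcdhpu' == 'bbcdhpu'
Anagram: Yes


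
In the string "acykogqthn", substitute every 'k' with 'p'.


Input string: 'acykogqthn'
Operation: replace 'k' with 'p'
Positions of 'k': 3
After replacement: acypogqthn


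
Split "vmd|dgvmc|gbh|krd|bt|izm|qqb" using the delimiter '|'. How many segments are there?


Input string: 'vmd|dgvmc|gbh|krd|bt|izm|qqb'
Delimiter: '|'
Split result: 'vmd', 'dgvmc', 'gbh', 'krd', 'bt', 'izm', 'qqb'
Number of parts: 7


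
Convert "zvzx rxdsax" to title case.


Input string: 'zvzx rxdsax'
Operation: capitalize first letter of each word
Word transformations: 'zvzx'->'Zvzx', 'rxdsax'->'Rxdsax'
Result: Zvzx Rxdsax


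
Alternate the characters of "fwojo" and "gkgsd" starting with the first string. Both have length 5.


String 1: 'fwojo'
String 2: 'gkgsd'
Operation: alternate characters
Pairs: 'f'+'g', 'w'+'k', 'o'+'g', 'j'+'s', 'o'+'d'
Result: fgwkogjsod


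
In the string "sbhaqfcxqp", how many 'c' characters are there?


Input string: 'sbhaqfcxqp'
Target character: 'c'
Scan each position: s[6]='c'
Matches found at indices: 6
Total: 1


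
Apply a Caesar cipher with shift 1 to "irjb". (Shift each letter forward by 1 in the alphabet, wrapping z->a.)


Input: 'irjb', shift = 1
Operation: for each letter, (position + 1) mod 26
Mapping: 'i'(8+1=9)->'j', 'r'(17+1=18)->'s', 'j'(9+1=10)->'k', 'b'(1+1=2)->'c'
Result: jskc
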